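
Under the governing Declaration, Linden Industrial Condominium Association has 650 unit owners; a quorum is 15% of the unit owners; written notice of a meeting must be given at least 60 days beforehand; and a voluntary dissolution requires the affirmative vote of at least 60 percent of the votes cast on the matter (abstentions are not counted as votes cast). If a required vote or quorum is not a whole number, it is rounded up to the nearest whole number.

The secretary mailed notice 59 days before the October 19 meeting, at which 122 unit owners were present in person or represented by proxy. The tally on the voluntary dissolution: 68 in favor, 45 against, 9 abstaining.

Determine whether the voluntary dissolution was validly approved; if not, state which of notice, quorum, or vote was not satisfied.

Notice: 59 days given; 60 required. Not satisfied.
Quorum: 15% of 650 = 97.50, rounded up to 98; 122 present. Satisfied.
Vote: requires three-fifths of the votes cast (122 − 9 abstaining = 113); 3/5 of 113 = 67.80, rounded up to 68, so 68 needed; 68 in favor. Satisfied.

Invalid — notice requirement not satisfied.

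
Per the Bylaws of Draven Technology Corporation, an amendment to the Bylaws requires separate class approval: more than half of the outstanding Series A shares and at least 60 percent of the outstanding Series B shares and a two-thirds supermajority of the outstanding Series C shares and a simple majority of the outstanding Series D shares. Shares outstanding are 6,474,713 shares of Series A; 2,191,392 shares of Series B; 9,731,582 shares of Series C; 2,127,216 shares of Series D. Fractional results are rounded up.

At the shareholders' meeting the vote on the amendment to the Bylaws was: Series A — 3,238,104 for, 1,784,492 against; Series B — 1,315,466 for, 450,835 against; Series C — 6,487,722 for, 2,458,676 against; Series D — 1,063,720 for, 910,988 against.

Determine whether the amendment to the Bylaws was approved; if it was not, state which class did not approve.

Series A: a majority of 6474713 is 3237357; 3,237,357 required, 3,238,104 in favor — approved.
Series B: 3/5 of 2191392 = 1314835.20, rounded up to 1314836; 1,314,836 required, 1,315,466 in favor — approved.
Series C: 2/3 of 9731582 = 6487721.33, rounded up to 6487722; 6,487,722 required, 6,487,722 in favor — approved.
Series D: a majority of 2127216 is 1063609; 1,063,609 required, 1,063,720 in favor — approved.

Approved — every class gave the required vote.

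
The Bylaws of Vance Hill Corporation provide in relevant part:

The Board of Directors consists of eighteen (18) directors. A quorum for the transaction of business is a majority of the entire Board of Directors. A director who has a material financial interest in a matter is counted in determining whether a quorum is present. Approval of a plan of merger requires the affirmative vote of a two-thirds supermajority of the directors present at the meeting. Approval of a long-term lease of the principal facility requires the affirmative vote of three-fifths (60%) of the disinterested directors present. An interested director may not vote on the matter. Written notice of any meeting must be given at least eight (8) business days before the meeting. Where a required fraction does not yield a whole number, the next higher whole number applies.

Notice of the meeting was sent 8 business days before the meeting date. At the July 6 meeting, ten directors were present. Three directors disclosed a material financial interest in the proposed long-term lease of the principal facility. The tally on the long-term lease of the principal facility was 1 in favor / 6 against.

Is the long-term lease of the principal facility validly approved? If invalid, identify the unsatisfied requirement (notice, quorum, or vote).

Notice: 8 business days given; 8 required (8 ≥ 8). Satisfied.
Quorum: 10 present (interested directors count toward quorum); quorum is 10. Satisfied.
Vote: the long-term lease of the principal facility requires three-fifths of the disinterested directors present (10 − 3 = 7). 3/5 of 7 = 4.20, rounded up to 5, so 5 affirmative votes are needed; 1 voted in favor. Not satisfied.

Invalid — vote requirement not satisfied.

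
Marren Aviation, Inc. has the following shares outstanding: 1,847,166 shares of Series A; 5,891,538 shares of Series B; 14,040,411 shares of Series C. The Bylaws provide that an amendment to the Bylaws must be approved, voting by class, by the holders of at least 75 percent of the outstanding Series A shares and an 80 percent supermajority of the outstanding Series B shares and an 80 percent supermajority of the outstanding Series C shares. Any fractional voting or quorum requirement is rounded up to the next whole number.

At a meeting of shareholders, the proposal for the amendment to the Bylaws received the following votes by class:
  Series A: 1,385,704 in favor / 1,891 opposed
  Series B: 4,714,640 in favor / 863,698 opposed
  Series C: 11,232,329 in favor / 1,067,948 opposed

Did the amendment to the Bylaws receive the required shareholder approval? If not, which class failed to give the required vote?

Series A: 3/4 of 1847166 = 1385374.50, rounded up to 1385375; 1,385,375 required, 1,385,704 in favor — approved.
Series B: 4/5 of 5891538 = 4713230.40, rounded up to 4713231; 4,713,231 required, 4,714,640 in favor — approved.
Series C: 4/5 of 14040411 = 11232328.80, rounded up to 11232329; 11,232,329 required, 11,232,329 in favor — approved.

Approved — every class gave the required vote.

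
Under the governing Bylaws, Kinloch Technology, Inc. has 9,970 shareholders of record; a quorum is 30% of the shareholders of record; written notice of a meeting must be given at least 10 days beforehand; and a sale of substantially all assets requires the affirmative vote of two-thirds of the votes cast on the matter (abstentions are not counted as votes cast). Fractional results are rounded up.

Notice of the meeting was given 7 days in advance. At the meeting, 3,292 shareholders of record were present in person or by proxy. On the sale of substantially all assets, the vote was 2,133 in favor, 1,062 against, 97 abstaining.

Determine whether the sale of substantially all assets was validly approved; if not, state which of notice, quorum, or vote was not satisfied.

Invalid — notice requirement not satisfied.

Notice: 7 days given; 10 required. Not satisfied.
Quorum: 30% of 9,970 = 2,991; 3,292 present. Satisfied.
Vote: requires two-thirds of the votes cast (3,292 − 97 abstaining = 3,195); 2/3 of 3195 = 2130, so 2,130 needed; 2,133 in favor. Satisfied.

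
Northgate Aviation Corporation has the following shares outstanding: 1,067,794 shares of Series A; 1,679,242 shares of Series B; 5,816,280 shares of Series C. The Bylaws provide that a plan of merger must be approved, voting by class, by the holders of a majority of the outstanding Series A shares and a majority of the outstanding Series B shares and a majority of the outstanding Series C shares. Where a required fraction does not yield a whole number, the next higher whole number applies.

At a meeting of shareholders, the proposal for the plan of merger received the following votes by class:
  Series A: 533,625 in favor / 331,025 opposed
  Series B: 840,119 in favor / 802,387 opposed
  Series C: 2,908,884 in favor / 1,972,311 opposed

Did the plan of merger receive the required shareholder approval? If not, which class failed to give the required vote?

Not approved — the Series A shares did not give the required vote.

Series A: a majority of 1067794 is 533898; 533,898 required, 533,625 in favor — not approved.
Series B: a majority of 1679242 is 839622; 839,622 required, 840,119 in favor — approved.
Series C: a majority of 5816280 is 2908141; 2,908,141 required, 2,908,884 in favor — approved.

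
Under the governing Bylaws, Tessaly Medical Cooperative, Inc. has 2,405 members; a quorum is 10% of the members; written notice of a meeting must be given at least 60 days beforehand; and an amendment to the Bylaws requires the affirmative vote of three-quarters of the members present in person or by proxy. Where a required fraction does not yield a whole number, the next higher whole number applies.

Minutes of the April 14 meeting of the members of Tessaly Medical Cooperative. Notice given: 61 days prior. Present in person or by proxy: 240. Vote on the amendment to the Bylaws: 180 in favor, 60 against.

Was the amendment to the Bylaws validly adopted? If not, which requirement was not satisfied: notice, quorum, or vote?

Invalid — quorum requirement not satisfied.

Notice: 61 days given; 60 required. Satisfied.
Quorum: 10% of 2,405 = 240.50, rounded up to 241; 240 present. Not satisfied.
Vote: requires three-fourths of those present (240); 3/4 of 240 = 180, so 180 needed; 180 in favor. Satisfied.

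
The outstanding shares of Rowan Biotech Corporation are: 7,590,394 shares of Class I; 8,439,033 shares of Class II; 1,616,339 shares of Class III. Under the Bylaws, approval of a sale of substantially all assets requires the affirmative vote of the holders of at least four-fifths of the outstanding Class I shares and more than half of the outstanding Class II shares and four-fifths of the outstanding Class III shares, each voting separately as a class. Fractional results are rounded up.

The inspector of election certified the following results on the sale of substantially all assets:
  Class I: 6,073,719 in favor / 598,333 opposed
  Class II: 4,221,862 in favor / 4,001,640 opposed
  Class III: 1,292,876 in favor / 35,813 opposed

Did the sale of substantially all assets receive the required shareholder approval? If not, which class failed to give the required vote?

Class I: 4/5 of 7590394 = 6072315.20, rounded up to 6072316; 6,072,316 required, 6,073,719 in favor — approved.
Class II: a majority of 8439033 is 4219517; 4,219,517 required, 4,221,862 in favor — approved.
Class III: 4/5 of 1616339 = 1293071.20, rounded up to 1293072; 1,293,072 required, 1,292,876 in favor — not approved.

Not approved — the Class III shares did not give the required vote.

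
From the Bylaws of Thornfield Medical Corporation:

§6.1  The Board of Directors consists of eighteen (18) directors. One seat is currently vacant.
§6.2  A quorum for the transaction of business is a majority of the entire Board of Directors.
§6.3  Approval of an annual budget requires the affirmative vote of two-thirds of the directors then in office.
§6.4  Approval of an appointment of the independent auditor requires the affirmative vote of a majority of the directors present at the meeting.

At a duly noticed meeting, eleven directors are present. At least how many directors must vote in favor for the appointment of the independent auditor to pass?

6

The appointment of the independent auditor requires a majority of the directors present (11).
A majority of 11 is 6.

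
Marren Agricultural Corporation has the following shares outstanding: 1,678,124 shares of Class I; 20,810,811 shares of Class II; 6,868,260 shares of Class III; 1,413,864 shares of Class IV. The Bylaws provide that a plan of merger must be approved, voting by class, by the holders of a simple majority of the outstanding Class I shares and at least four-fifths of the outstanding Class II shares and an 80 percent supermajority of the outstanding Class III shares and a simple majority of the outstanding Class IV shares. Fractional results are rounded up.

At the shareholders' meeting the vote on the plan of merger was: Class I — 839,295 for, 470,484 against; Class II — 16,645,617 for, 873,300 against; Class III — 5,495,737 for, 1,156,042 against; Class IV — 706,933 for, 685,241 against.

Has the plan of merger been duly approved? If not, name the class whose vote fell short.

Class I: a majority of 1678124 is 839063; 839,063 required, 839,295 in favor — approved.
Class II: 4/5 of 20810811 = 16648648.80, rounded up to 16648649; 16,648,649 required, 16,645,617 in favor — not approved.
Class III: 4/5 of 6868260 = 5494608; 5,494,608 required, 5,495,737 in favor — approved.
Class IV: a majority of 1413864 is 706933; 706,933 required, 706,933 in favor — approved.

Not approved — the Class II shares did not give the required vote.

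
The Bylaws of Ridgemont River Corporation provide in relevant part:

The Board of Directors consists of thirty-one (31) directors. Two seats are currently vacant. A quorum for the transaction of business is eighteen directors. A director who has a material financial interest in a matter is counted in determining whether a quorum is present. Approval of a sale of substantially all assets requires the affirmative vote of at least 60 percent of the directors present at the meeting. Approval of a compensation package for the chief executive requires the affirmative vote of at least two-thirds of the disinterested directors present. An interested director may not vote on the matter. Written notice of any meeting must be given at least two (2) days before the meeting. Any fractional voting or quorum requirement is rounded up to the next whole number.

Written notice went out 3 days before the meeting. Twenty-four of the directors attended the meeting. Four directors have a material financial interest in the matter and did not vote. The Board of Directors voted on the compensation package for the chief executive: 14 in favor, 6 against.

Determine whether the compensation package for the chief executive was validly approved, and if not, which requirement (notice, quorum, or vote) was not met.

Valid — all requirements satisfied.

Notice: 3 days given; 2 required (3 ≥ 2). Satisfied.
Quorum: 24 present (interested directors count toward quorum); quorum is 18. Satisfied.
Vote: the compensation package for the chief executive requires two-thirds of the disinterested directors present (24 − 4 = 20). 2/3 of 20 = 13.33, rounded up to 14, so 14 affirmative votes are needed; 14 voted in favor. Satisfied.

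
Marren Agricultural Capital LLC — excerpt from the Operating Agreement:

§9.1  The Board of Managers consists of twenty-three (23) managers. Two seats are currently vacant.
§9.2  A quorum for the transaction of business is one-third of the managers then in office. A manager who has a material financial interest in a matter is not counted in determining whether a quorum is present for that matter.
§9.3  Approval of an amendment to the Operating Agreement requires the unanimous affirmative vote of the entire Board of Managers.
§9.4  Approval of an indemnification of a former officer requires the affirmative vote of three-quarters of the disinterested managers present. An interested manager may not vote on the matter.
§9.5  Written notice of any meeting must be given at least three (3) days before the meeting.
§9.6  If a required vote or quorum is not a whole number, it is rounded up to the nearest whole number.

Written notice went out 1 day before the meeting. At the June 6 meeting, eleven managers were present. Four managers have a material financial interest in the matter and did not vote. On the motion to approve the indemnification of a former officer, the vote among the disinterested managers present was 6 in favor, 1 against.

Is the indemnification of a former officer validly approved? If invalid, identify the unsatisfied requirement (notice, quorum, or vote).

Notice: 1 day given; 3 required (1 < 3). Not satisfied.
Quorum: 11 present, but the 4 interested managers do not count, leaving 7. Quorum is 7. Satisfied.
Vote: the indemnification of a former officer requires three-fourths of the disinterested managers present (11 − 4 = 7). 3/4 of 7 = 5.25, rounded up to 6, so 6 affirmative votes are needed; 6 voted in favor. Satisfied.

Invalid — notice requirement not satisfied.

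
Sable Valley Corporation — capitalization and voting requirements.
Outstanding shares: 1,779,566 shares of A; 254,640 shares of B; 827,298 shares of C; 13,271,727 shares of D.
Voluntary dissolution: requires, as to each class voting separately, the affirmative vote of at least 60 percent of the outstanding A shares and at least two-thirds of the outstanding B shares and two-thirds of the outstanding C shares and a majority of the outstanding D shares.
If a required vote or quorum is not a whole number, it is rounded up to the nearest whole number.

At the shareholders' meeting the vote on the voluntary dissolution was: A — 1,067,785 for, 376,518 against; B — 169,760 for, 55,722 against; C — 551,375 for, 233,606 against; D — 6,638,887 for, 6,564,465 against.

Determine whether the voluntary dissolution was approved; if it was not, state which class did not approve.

A: 3/5 of 1779566 = 1067739.60, rounded up to 1067740; 1,067,740 required, 1,067,785 in favor — approved.
B: 2/3 of 254640 = 169760; 169,760 required, 169,760 in favor — approved.
C: 2/3 of 827298 = 551532; 551,532 required, 551,375 in favor — not approved.
D: a majority of 13271727 is 6635864; 6,635,864 required, 6,638,887 in favor — approved.

Not approved — the C shares did not give the required vote.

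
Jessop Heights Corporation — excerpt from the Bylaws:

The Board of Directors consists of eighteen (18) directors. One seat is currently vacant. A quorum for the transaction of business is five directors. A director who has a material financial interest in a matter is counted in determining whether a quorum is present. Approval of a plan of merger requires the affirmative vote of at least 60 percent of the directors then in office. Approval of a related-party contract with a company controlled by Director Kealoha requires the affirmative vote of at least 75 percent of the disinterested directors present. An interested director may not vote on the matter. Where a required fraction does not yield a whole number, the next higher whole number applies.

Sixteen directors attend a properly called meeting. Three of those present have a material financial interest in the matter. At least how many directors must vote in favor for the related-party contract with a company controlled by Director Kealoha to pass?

The related-party contract with a company controlled by Director Kealoha requires three-fourths of the disinterested directors present (16 − 3 = 13).
3/4 of 13 = 9.75, rounded up to 10.

10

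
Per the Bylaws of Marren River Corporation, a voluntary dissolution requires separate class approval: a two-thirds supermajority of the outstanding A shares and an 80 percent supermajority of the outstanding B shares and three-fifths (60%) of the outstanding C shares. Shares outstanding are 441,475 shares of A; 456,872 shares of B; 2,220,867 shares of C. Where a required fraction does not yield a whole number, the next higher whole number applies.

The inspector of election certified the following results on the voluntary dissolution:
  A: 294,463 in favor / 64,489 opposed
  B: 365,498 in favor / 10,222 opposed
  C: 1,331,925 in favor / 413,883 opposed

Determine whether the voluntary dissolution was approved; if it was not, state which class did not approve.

A: 2/3 of 441475 = 294316.67, rounded up to 294317; 294,317 required, 294,463 in favor — approved.
B: 4/5 of 456872 = 365497.60, rounded up to 365498; 365,498 required, 365,498 in favor — approved.
C: 3/5 of 2220867 = 1332520.20, rounded up to 1332521; 1,332,521 required, 1,331,925 in favor — not approved.

Not approved — the C shares did not give the required vote.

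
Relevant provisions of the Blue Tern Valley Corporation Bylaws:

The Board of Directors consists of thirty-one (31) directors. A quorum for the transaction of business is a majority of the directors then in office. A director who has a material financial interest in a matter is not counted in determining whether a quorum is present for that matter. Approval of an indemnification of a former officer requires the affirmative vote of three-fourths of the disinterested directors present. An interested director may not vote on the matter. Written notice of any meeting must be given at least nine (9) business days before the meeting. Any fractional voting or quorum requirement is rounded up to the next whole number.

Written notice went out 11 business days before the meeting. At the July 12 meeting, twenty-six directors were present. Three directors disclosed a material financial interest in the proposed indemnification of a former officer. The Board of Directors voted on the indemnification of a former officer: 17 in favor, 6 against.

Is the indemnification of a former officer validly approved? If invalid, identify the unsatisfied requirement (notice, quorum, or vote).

Notice: 11 business days given; 9 required (11 ≥ 9). Satisfied.
Quorum: 26 present, but the 3 interested directors do not count, leaving 23. Quorum is 16. Satisfied.
Vote: the indemnification of a former officer requires three-fourths of the disinterested directors present (26 − 3 = 23). 3/4 of 23 = 17.25, rounded up to 18, so 18 affirmative votes are needed; 17 voted in favor. Not satisfied.

Invalid — vote requirement not satisfied.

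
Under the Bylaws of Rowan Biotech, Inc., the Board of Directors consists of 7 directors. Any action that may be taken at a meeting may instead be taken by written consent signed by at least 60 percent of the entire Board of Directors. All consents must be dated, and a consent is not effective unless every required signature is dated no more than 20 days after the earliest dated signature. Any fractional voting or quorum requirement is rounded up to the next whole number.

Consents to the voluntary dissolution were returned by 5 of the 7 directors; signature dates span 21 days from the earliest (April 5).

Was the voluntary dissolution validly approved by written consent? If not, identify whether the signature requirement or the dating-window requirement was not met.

Not effective — dating-window requirement not satisfied.

Signatures required: at least 60 percent of 7 — 3/5 of 7 = 4.20, rounded up to 5, so 5 needed; 5 signed. Sufficient.
Dating window: the latest signature is 21 days after the earliest; the limit is 20 days. Outside the window.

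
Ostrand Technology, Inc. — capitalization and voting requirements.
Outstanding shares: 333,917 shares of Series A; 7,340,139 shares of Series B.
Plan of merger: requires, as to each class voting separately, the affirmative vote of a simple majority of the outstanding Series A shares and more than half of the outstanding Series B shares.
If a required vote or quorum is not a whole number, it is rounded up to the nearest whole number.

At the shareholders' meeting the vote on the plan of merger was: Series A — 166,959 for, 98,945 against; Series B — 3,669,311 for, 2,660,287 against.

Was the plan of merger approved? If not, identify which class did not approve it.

Series A: a majority of 333917 is 166959; 166,959 required, 166,959 in favor — approved.
Series B: a majority of 7340139 is 3670070; 3,670,070 required, 3,669,311 in favor — not approved.

Not approved — the Series B shares did not give the required vote.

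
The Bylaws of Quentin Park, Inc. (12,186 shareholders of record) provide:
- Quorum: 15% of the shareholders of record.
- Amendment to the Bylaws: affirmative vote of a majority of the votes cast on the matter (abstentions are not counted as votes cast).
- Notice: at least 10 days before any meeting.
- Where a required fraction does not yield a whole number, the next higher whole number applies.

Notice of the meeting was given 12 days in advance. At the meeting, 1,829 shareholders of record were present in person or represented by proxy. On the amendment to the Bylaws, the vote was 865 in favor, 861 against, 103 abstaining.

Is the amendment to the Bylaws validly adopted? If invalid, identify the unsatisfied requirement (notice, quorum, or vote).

Valid — all requirements satisfied.

Notice: 12 days given; 10 required. Satisfied.
Quorum: 15% of 12,186 = 1,827.90, rounded up to 1,828; 1,829 present. Satisfied.
Vote: requires a majority of the votes cast (1,829 − 103 abstaining = 1,726); a majority of 1726 is 864, so 864 needed; 865 in favor. Satisfied.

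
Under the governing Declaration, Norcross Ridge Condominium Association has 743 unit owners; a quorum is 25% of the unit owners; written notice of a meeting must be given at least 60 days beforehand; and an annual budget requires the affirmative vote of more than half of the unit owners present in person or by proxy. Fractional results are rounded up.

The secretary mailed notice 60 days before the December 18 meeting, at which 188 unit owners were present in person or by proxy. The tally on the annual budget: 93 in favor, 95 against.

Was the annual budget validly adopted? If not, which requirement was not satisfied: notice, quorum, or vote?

Notice: 60 days given; 60 required. Satisfied.
Quorum: 25% of 743 = 185.75, rounded up to 186; 188 present. Satisfied.
Vote: requires a majority of those present (188); a majority of 188 is 95, so 95 needed; 93 in favor. Not satisfied.

Invalid — vote requirement not satisfied.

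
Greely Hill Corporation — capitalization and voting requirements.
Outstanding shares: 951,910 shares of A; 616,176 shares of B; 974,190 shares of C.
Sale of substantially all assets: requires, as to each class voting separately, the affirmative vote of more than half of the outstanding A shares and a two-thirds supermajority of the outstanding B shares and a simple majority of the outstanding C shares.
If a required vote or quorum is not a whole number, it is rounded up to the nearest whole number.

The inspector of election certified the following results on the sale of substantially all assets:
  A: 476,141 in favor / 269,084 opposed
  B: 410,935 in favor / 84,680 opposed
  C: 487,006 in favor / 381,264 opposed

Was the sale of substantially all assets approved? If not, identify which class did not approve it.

Not approved — the C shares did not give the required vote.

A: a majority of 951910 is 475956; 475,956 required, 476,141 in favor — approved.
B: 2/3 of 616176 = 410784; 410,784 required, 410,935 in favor — approved.
C: a majority of 974190 is 487096; 487,096 required, 487,006 in favor — not approved.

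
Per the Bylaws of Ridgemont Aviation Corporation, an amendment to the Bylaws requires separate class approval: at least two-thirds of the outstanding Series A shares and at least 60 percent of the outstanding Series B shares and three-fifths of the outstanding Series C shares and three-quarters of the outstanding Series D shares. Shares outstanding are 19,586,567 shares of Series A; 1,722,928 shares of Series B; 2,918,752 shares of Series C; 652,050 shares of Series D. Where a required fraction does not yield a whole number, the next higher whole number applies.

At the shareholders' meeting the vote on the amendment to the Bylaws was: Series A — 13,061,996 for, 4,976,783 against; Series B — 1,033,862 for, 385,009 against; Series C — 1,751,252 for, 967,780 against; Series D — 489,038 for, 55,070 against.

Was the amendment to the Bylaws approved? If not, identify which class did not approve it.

Series A: 2/3 of 19586567 = 13057711.33, rounded up to 13057712; 13,057,712 required, 13,061,996 in favor — approved.
Series B: 3/5 of 1722928 = 1033756.80, rounded up to 1033757; 1,033,757 required, 1,033,862 in favor — approved.
Series C: 3/5 of 2918752 = 1751251.20, rounded up to 1751252; 1,751,252 required, 1,751,252 in favor — approved.
Series D: 3/4 of 652050 = 489037.50, rounded up to 489038; 489,038 required, 489,038 in favor — approved.

Approved — every class gave the required vote.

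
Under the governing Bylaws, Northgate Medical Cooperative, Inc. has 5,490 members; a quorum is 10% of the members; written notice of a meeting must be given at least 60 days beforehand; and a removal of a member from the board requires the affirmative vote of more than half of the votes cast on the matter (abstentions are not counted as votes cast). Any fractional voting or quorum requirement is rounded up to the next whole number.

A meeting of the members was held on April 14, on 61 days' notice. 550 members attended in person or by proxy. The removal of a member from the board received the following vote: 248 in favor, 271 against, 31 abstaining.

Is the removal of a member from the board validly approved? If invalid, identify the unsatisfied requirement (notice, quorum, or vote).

Notice: 61 days given; 60 required. Satisfied.
Quorum: 10% of 5,490 = 549; 550 present. Satisfied.
Vote: requires a majority of the votes cast (550 − 31 abstaining = 519); a majority of 519 is 260, so 260 needed; 248 in favor. Not satisfied.

Invalid — vote requirement not satisfied.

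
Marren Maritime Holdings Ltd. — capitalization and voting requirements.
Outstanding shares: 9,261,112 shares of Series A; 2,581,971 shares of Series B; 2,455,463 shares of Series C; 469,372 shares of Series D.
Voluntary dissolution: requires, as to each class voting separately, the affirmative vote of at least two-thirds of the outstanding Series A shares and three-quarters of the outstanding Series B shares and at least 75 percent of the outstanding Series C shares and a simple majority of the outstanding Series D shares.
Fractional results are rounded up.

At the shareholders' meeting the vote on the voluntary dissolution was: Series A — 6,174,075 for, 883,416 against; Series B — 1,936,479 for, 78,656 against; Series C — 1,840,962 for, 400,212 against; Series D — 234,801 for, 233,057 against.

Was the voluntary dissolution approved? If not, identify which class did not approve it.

Series A: 2/3 of 9261112 = 6174074.67, rounded up to 6174075; 6,174,075 required, 6,174,075 in favor — approved.
Series B: 3/4 of 2581971 = 1936478.25, rounded up to 1936479; 1,936,479 required, 1,936,479 in favor — approved.
Series C: 3/4 of 2455463 = 1841597.25, rounded up to 1841598; 1,841,598 required, 1,840,962 in favor — not approved.
Series D: a majority of 469372 is 234687; 234,687 required, 234,801 in favor — approved.

Not approved — the Series C shares did not give the required vote.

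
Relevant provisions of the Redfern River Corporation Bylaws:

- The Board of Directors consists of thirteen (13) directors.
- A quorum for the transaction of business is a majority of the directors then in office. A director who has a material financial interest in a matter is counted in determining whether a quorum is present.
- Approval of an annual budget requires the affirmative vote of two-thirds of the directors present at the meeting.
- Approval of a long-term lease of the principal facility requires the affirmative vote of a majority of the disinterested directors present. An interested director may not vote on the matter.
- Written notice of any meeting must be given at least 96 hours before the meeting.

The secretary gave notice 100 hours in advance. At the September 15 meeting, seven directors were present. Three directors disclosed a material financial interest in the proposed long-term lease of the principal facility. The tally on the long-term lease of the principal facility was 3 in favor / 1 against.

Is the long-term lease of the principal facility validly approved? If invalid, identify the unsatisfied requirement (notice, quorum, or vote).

Valid — all requirements satisfied.

Notice: 100 hours given; 96 required (100 ≥ 96). Satisfied.
Quorum: 7 present (interested directors count toward quorum); quorum is 7. Satisfied.
Vote: the long-term lease of the principal facility requires a majority of the disinterested directors present (7 − 3 = 4). A majority of 4 is 3, so 3 affirmative votes are needed; 3 voted in favor. Satisfied.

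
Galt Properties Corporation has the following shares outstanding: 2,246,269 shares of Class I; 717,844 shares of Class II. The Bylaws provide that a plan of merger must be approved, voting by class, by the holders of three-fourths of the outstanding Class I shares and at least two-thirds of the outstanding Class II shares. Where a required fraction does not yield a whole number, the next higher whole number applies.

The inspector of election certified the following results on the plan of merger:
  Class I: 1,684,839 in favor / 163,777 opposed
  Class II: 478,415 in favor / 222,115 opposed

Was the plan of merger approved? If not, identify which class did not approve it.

Not approved — the Class II shares did not give the required vote.

Class I: 3/4 of 2246269 = 1684701.75, rounded up to 1684702; 1,684,702 required, 1,684,839 in favor — approved.
Class II: 2/3 of 717844 = 478562.67, rounded up to 478563; 478,563 required, 478,415 in favor — not approved.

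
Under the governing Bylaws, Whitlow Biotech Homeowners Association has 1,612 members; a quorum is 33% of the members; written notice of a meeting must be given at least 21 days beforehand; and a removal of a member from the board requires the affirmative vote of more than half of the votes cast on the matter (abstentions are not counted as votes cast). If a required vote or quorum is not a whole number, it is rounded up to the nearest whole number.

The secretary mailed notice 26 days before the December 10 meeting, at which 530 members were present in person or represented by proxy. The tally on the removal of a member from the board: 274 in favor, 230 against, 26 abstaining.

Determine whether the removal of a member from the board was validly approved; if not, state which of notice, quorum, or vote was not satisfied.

Invalid — quorum requirement not satisfied.

Notice: 26 days given; 21 required. Satisfied.
Quorum: 33% of 1,612 = 531.96, rounded up to 532; 530 present. Not satisfied.
Vote: requires a majority of the votes cast (530 − 26 abstaining = 504); a majority of 504 is 253, so 253 needed; 274 in favor. Satisfied.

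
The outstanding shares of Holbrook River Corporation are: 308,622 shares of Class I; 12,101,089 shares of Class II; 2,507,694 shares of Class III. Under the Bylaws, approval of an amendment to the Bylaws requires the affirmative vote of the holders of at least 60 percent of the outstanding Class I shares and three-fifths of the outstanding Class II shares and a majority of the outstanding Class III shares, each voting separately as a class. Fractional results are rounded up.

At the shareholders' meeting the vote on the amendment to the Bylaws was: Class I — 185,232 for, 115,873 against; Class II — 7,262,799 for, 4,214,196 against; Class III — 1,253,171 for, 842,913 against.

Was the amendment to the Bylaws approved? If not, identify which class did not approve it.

Not approved — the Class III shares did not give the required vote.

Class I: 3/5 of 308622 = 185173.20, rounded up to 185174; 185,174 required, 185,232 in favor — approved.
Class II: 3/5 of 12101089 = 7260653.40, rounded up to 7260654; 7,260,654 required, 7,262,799 in favor — approved.
Class III: a majority of 2507694 is 1253848; 1,253,848 required, 1,253,171 in favor — not approved.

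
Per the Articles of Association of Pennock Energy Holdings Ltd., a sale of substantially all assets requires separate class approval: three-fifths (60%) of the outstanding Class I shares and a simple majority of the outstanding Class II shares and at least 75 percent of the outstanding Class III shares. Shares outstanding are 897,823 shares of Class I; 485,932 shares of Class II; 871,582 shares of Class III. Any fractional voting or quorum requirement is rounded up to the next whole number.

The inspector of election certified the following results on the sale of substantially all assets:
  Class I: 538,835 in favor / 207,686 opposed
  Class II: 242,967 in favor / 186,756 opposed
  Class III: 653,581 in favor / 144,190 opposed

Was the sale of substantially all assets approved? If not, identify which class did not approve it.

Not approved — the Class III shares did not give the required vote.

Class I: 3/5 of 897823 = 538693.80, rounded up to 538694; 538,694 required, 538,835 in favor — approved.
Class II: a majority of 485932 is 242967; 242,967 required, 242,967 in favor — approved.
Class III: 3/4 of 871582 = 653686.50, rounded up to 653687; 653,687 required, 653,581 in favor — not approved.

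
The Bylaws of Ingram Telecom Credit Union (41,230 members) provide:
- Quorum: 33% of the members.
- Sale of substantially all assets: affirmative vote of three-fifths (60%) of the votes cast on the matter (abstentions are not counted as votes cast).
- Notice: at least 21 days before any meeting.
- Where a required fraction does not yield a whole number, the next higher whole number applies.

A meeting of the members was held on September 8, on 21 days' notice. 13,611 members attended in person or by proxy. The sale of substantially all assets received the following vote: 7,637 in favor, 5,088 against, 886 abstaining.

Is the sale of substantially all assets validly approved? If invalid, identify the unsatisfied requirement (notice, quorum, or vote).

Valid — all requirements satisfied.

Notice: 21 days given; 21 required. Satisfied.
Quorum: 33% of 41,230 = 13,605.90, rounded up to 13,606; 13,611 present. Satisfied.
Vote: requires three-fifths of the votes cast (13,611 − 886 abstaining = 12,725); 3/5 of 12725 = 7635, so 7,635 needed; 7,637 in favor. Satisfied.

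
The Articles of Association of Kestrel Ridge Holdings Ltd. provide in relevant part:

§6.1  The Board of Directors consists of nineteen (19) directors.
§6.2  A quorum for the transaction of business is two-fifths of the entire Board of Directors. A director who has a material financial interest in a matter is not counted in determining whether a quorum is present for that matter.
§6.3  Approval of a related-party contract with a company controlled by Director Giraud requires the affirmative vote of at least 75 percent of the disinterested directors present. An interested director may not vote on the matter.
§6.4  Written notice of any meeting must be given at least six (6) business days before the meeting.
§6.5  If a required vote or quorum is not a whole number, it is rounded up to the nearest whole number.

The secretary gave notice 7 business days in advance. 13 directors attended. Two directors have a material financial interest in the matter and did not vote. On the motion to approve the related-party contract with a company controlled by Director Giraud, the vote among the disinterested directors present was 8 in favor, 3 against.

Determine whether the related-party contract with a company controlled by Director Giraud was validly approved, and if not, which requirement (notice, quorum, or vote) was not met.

Notice: 7 business days given; 6 required (7 ≥ 6). Satisfied.
Quorum: 13 present, but the 2 interested directors do not count, leaving 11. Quorum is 8. Satisfied.
Vote: the related-party contract with a company controlled by Director Giraud requires three-fourths of the disinterested directors present (13 − 2 = 11). 3/4 of 11 = 8.25, rounded up to 9, so 9 affirmative votes are needed; 8 voted in favor. Not satisfied.

Invalid — vote requirement not satisfied.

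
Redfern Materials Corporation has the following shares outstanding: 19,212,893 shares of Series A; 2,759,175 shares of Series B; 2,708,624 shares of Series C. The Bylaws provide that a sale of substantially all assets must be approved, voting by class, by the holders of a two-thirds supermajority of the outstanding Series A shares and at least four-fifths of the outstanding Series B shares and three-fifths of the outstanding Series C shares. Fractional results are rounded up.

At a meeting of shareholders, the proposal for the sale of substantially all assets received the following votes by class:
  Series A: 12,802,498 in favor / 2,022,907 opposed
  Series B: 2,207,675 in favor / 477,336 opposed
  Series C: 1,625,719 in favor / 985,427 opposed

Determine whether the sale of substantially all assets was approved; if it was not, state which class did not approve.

Series A: 2/3 of 19212893 = 12808595.33, rounded up to 12808596; 12,808,596 required, 12,802,498 in favor — not approved.
Series B: 4/5 of 2759175 = 2207340; 2,207,340 required, 2,207,675 in favor — approved.
Series C: 3/5 of 2708624 = 1625174.40, rounded up to 1625175; 1,625,175 required, 1,625,719 in favor — approved.

Not approved — the Series A shares did not give the required vote.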